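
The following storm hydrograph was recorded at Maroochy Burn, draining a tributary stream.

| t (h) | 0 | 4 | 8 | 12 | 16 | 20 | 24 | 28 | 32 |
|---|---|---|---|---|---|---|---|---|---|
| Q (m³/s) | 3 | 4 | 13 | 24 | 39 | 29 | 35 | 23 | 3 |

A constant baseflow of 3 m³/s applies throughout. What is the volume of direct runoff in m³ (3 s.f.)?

Direct-runoff ordinates (Q − Q_b): 0.0, 1.0, 10.0, 21.0, 36.0, 26.0, 32.0, 20.0, 0.0 m³/s.
ΣQ_DR = 146.0 m³/s.
With Δt = 4 h = 14400 s, V = ΣQ_DR · Δt = 146.0 × 14400 = 2.10 × 10^6 m³.

V ≈ 2.10 × 10^6 m³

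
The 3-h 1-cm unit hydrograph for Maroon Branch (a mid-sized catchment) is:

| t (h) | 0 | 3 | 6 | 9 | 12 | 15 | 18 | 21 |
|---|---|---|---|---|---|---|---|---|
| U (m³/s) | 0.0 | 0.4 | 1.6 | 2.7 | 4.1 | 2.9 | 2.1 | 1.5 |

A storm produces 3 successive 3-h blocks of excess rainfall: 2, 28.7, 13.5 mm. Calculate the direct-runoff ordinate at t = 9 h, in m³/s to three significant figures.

Q ≈ 5.67 m³/s

By discrete convolution, Q_j = Σ (P_i / 10 mm) · U_{j−i}.
At t = 9 h (j=3): Q = (2/10)·2.7 + (28.7/10)·1.6 + (13.5/10)·0.4 = 5.67 m³/s.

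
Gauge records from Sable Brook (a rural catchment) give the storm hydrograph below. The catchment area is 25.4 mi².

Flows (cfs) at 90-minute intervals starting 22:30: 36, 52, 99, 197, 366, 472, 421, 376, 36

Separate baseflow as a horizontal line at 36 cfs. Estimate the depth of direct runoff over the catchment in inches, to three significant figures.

d ≈ 0.158 in

Direct runoff: 0.0, 16.0, 63.0, 161.0, 330.0, 436.0, 385.0, 340.0, 0.0 cfs; ΣQ_DR = 1731 cfs.
V = ΣQ_DR · Δt = 1731 × 5400 s = 9.347 × 10^6 ft³.
Over A = 25.4 mi², depth = V / A = 0.158 in.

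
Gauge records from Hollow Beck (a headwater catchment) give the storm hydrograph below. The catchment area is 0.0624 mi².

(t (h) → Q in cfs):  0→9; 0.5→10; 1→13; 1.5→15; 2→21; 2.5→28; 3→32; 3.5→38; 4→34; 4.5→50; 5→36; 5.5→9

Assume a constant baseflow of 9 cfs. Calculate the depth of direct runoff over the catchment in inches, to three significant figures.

d ≈ 2.32 in

Direct runoff: 0.0, 1.0, 4.0, 6.0, 12.0, 19.0, 23.0, 29.0, 25.0, 41.0, 27.0, 0.0 cfs; ΣQ_DR = 187.0 cfs.
V = ΣQ_DR · Δt = 187.0 × 1800 s = 3.366 × 10^5 ft³.
Over A = 0.0624 mi², depth = V / A = 2.32 in.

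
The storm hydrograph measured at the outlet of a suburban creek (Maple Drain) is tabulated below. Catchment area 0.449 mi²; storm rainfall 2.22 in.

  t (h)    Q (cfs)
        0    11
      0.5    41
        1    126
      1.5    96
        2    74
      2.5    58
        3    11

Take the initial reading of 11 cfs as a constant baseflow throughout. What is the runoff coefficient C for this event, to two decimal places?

ΣQ_DR = 340.0 cfs; V = ΣQ_DR·Δt = 6.120 × 10^5 ft³.
Runoff depth d = V / A = 0.5867 in.
C = d / P = 0.5867 / 2.22 = 0.26.

C ≈ 0.26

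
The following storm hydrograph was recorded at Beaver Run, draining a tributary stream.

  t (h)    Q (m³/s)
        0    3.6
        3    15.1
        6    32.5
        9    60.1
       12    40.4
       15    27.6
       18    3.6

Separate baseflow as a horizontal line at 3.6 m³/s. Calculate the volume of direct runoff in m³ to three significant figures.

V ≈ 1.70 × 10^6 m³

Direct-runoff ordinates (Q − Q_b): 0.0, 11.5, 28.9, 56.5, 36.8, 24.0, 0.0 m³/s.
ΣQ_DR = 157.7 m³/s.
With Δt = 3 h = 10800 s, V = ΣQ_DR · Δt = 157.7 × 10800 = 1.70 × 10^6 m³.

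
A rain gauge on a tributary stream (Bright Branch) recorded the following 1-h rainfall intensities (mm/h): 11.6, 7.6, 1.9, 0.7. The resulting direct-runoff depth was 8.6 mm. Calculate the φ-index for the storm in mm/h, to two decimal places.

φ ≈ 5.30 mm/h

Only the 2 blocks with intensity above φ contribute runoff: 11.6, 7.6 mm/h.
Σ(I−φ)·Δt = d  ⇒  (11.6+7.6 − 2φ)·1 = 8.6
φ = (19.20 − 8.6/1) / 2 = 5.30 mm/h.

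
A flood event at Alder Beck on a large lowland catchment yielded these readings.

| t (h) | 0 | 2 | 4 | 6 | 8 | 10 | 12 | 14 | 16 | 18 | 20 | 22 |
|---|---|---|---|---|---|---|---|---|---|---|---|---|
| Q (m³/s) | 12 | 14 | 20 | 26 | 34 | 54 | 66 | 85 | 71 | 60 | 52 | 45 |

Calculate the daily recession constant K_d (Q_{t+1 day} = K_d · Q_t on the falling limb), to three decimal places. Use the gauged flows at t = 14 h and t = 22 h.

Between t = 14 h and t = 22 h the flow falls from 85 to 45 m³/s over 4×2 h = 8 h.
Per-interval ratio K = (45/85)^(1/4) = 0.8530; K_d = K^(24/2) = 0.148.

K_d ≈ 0.148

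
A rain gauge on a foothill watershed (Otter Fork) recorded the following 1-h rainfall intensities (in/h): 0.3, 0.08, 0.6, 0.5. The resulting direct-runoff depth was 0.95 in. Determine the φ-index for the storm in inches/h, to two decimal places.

φ ≈ 0.15 in/h

Only the 3 blocks with intensity above φ contribute runoff: 0.3, 0.6, 0.5 in/h.
Σ(I−φ)·Δt = d  ⇒  (0.3+0.6+0.5 − 3φ)·1 = 0.95
φ = (1.400 − 0.95/1) / 3 = 0.15 in/h.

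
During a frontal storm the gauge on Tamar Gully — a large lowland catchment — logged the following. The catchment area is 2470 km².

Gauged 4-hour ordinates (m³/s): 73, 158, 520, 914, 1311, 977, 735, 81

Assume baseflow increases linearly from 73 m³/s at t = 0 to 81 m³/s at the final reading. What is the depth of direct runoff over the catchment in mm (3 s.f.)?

Direct runoff: 0.00, 83.86, 444.71, 837.57, 1233.43, 898.29, 655.14, 0.00 m³/s; ΣQ_DR = 4153 m³/s.
V = ΣQ_DR · Δt = 4153 × 14400 s = 5.980 × 10^7 m³.
Over A = 2470 km², depth = V / A = 24.2 mm.

d ≈ 24.2 mm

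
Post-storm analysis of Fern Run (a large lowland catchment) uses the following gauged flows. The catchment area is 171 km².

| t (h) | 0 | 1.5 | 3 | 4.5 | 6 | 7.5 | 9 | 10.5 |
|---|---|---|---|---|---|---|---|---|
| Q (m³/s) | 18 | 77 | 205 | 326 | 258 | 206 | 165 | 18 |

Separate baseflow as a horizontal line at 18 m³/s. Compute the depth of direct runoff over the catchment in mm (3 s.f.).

d ≈ 35.7 mm

Direct runoff: 0.0, 59.0, 187.0, 308.0, 240.0, 188.0, 147.0, 0.0 m³/s; ΣQ_DR = 1129 m³/s.
V = ΣQ_DR · Δt = 1129 × 5400 s = 6.097 × 10^6 m³.
Over A = 171 km², depth = V / A = 35.7 mm.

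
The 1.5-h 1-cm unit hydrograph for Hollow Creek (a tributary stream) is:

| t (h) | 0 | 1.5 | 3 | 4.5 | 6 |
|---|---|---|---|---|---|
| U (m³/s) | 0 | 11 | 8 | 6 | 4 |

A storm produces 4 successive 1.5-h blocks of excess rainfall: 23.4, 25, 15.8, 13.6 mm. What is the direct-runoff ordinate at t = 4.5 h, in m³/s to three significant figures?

By discrete convolution, Q_j = Σ (P_i / 10 mm) · U_{j−i}.
At t = 4.5 h (j=3): Q = (23.4/10)·6 + (25/10)·8 + (15.8/10)·11 + (13.6/10)·0 = 51.4 m³/s.

Q ≈ 51.4 m³/s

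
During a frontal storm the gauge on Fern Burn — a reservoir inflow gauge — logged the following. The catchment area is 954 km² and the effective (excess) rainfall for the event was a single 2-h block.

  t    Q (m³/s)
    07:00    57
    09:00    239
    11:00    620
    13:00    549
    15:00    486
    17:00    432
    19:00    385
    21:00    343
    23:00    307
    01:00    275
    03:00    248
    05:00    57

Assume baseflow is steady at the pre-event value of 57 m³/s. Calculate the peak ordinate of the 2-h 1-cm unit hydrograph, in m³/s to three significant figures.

U_p ≈ 225 m³/s

Direct runoff: 0.0, 182.0, 563.0, 492.0, 429.0, 375.0, 328.0, 286.0, 250.0, 218.0, 191.0, 0.0 m³/s; ΣQ_DR = 3314 m³/s, peak = 563.0 m³/s.
Runoff depth d = ΣQ_DR·Δt / A = 3314 × 7200 / (954 km²) = 25.01 mm.
The 1-cm UH is the DRH scaled by (10 mm)/d, so U_p = 563.0 × 10/25.01 = 225 m³/s.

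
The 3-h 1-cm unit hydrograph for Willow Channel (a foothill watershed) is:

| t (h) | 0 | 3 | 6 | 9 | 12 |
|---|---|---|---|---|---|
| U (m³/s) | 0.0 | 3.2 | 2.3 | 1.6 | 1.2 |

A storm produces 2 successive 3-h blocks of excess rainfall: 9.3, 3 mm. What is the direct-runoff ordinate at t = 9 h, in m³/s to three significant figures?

By discrete convolution, Q_j = Σ (P_i / 10 mm) · U_{j−i}.
At t = 9 h (j=3): Q = (9.3/10)·1.6 + (3/10)·2.3 = 2.18 m³/s.

Q ≈ 2.18 m³/s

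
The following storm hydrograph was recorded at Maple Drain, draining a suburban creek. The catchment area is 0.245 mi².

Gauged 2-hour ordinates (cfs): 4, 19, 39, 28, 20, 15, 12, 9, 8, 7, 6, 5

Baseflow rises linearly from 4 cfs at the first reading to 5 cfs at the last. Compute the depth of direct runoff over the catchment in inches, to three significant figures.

d ≈ 1.49 in

Direct runoff: 0.00, 14.91, 34.82, 23.73, 15.64, 10.55, 7.45, 4.36, 3.27, 2.18, 1.09, 0.00 cfs; ΣQ_DR = 118.0 cfs.
V = ΣQ_DR · Δt = 118.0 × 7200 s = 8.496 × 10^5 ft³.
Over A = 0.245 mi², depth = V / A = 1.49 in.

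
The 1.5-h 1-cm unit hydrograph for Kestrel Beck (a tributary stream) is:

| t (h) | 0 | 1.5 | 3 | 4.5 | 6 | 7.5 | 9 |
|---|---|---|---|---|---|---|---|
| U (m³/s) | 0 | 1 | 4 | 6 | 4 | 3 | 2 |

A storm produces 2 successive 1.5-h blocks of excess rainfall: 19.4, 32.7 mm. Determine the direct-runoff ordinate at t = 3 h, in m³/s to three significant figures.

By discrete convolution, Q_j = Σ (P_i / 10 mm) · U_{j−i}.
At t = 3 h (j=2): Q = (19.4/10)·4 + (32.7/10)·1 = 11.0 m³/s.

Q ≈ 11.0 m³/s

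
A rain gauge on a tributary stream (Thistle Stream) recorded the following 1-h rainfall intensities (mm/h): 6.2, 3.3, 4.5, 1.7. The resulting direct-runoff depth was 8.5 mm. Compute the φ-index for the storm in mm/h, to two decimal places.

Only the 3 blocks with intensity above φ contribute runoff: 6.2, 3.3, 4.5 mm/h.
Σ(I−φ)·Δt = d  ⇒  (6.2+3.3+4.5 − 3φ)·1 = 8.5
φ = (14.00 − 8.5/1) / 3 = 1.83 mm/h.

φ ≈ 1.83 mm/h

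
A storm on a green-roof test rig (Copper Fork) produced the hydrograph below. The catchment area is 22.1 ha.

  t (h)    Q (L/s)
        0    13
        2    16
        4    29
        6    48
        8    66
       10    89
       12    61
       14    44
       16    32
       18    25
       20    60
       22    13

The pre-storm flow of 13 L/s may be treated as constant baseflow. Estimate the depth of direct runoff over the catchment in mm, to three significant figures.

d ≈ 11.1 mm

Direct runoff: 0.0, 3.0, 16.0, 35.0, 53.0, 76.0, 48.0, 31.0, 19.0, 12.0, 47.0, 0.0 L/s; ΣQ_DR = 340.0 L/s.
V = ΣQ_DR · Δt = 340.0 × 7200 s = 2.448 × 10^6 L.
Over A = 22.1 ha, depth = V / A = 11.1 mm.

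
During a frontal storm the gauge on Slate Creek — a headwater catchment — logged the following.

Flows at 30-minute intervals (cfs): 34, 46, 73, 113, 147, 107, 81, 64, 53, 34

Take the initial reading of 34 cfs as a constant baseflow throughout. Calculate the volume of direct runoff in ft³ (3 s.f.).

V ≈ 7.42 × 10^5 ft³

Direct-runoff ordinates (Q − Q_b): 0.0, 12.0, 39.0, 79.0, 113.0, 73.0, 47.0, 30.0, 19.0, 0.0 cfs.
ΣQ_DR = 412.0 cfs.
With Δt = 0.5 h = 1800 s, V = ΣQ_DR · Δt = 412.0 × 1800 = 7.42 × 10^5 ft³.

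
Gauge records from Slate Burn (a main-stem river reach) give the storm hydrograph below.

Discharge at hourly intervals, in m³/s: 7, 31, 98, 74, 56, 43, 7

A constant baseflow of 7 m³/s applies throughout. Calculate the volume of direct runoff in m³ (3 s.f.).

V ≈ 9.61 × 10^5 m³

Direct-runoff ordinates (Q − Q_b): 0.0, 24.0, 91.0, 67.0, 49.0, 36.0, 0.0 m³/s.
ΣQ_DR = 267.0 m³/s.
With Δt = 1 h = 3600 s, V = ΣQ_DR · Δt = 267.0 × 3600 = 9.61 × 10^5 m³.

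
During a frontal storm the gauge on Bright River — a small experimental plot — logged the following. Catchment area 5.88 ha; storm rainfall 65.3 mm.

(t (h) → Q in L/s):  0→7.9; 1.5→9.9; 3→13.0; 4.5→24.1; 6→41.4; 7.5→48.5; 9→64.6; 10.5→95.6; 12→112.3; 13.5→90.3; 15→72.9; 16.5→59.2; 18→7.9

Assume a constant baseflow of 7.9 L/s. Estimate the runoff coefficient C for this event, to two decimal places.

ΣQ_DR = 544.9 L/s; V = ΣQ_DR·Δt = 2.942 × 10^6 L.
Runoff depth d = V / A = 50.04 mm.
C = d / P = 50.04 / 65.3 = 0.77.

C ≈ 0.77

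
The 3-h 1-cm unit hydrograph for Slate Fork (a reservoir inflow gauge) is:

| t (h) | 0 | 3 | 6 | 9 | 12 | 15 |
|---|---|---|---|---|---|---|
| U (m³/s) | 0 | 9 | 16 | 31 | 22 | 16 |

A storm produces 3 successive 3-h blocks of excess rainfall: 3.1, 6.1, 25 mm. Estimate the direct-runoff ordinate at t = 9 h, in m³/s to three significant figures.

By discrete convolution, Q_j = Σ (P_i / 10 mm) · U_{j−i}.
At t = 9 h (j=3): Q = (3.1/10)·31 + (6.1/10)·16 + (25/10)·9 = 41.9 m³/s.

Q ≈ 41.9 m³/s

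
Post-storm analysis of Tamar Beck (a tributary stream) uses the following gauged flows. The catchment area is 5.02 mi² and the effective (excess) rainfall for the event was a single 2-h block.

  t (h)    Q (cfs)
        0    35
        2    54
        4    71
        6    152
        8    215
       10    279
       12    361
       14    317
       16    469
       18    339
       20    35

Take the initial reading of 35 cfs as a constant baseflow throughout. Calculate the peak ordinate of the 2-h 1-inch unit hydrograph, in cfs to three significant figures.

U_p ≈ 362 cfs

Direct runoff: 0.0, 19.0, 36.0, 117.0, 180.0, 244.0, 326.0, 282.0, 434.0, 304.0, 0.0 cfs; ΣQ_DR = 1942 cfs, peak = 434.0 cfs.
Runoff depth d = ΣQ_DR·Δt / A = 1942 × 7200 / (5.02 mi²) = 1.199 in.
The 1-inch UH is the DRH scaled by (1 in)/d, so U_p = 434.0 × 1/1.199 = 362 cfs.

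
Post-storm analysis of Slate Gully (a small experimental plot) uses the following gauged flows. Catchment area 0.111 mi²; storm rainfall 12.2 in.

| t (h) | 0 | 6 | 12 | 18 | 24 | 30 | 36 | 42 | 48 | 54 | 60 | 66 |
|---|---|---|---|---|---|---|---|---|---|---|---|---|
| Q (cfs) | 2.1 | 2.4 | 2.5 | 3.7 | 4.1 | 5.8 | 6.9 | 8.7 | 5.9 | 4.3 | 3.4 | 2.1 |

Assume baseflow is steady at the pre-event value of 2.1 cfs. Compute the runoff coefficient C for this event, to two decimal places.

ΣQ_DR = 26.70 cfs; V = ΣQ_DR·Δt = 5.767 × 10^5 ft³.
Runoff depth d = V / A = 2.236 in.
C = d / P = 2.236 / 12.2 = 0.18.

C ≈ 0.18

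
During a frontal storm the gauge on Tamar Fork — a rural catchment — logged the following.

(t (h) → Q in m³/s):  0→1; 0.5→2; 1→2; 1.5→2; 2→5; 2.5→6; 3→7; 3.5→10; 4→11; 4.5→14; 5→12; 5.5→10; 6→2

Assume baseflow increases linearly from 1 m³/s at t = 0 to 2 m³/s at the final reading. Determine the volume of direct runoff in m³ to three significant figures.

Direct-runoff ordinates (Q − Q_b): 0.00, 0.92, 0.83, 0.75, 3.67, 4.58, 5.50, 8.42, 9.33, 12.25, 10.17, 8.08, 0.00 m³/s.
ΣQ_DR = 64.50 m³/s.
With Δt = 0.5 h = 1800 s, V = ΣQ_DR · Δt = 64.50 × 1800 = 1.16 × 10^5 m³.

V ≈ 1.16 × 10^5 m³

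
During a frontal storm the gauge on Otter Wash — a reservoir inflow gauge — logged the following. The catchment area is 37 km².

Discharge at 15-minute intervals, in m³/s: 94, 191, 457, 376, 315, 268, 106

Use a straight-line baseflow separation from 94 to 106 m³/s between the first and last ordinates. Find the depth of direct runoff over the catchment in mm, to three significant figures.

Direct runoff: 0.00, 95.00, 359.00, 276.00, 213.00, 164.00, 0.00 m³/s; ΣQ_DR = 1107 m³/s.
V = ΣQ_DR · Δt = 1107 × 900 s = 9.963 × 10^5 m³.
Over A = 37 km², depth = V / A = 26.9 mm.

d ≈ 26.9 mm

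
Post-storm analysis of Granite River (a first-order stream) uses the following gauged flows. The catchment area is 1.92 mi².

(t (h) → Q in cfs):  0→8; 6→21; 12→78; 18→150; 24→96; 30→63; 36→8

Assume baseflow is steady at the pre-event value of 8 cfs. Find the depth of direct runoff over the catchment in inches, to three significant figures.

Direct runoff: 0.0, 13.0, 70.0, 142.0, 88.0, 55.0, 0.0 cfs; ΣQ_DR = 368.0 cfs.
V = ΣQ_DR · Δt = 368.0 × 21600 s = 7.949 × 10^6 ft³.
Over A = 1.92 mi², depth = V / A = 1.78 in.

d ≈ 1.78 in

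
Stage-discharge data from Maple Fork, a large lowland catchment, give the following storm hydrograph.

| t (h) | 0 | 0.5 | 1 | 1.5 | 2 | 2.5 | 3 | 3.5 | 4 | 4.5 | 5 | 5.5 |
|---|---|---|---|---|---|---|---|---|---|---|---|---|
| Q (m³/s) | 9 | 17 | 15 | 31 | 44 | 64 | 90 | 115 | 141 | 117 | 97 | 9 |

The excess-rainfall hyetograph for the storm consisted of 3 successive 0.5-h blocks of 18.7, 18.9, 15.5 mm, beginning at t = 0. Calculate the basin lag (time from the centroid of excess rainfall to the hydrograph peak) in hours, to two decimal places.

Centroid of excess rainfall: t_c = Σ P_i·t̄_i / ΣP_i = 0.7199 h (block centres at 0.25, 0.75, 1.25 h).
Hydrograph peak occurs at t = 4 h, so basin lag t_L = 4 − 0.7199 = 3.28 h.

t_L ≈ 3.28 h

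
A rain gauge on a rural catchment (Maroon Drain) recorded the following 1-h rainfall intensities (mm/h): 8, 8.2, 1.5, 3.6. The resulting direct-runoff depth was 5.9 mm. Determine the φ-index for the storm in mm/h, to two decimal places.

φ ≈ 5.15 mm/h

Only the 2 blocks with intensity above φ contribute runoff: 8, 8.2 mm/h.
Σ(I−φ)·Δt = d  ⇒  (8+8.2 − 2φ)·1 = 5.9
φ = (16.20 − 5.9/1) / 2 = 5.15 mm/h.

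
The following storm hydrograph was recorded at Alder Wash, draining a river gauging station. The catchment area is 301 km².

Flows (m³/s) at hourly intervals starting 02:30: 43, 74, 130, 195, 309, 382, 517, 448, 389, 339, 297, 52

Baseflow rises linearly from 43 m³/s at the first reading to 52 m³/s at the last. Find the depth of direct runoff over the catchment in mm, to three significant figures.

d ≈ 31.2 mm

Direct runoff: 0.00, 30.18, 85.36, 149.55, 262.73, 334.91, 469.09, 399.27, 339.45, 288.64, 245.82, 0.00 m³/s; ΣQ_DR = 2605 m³/s.
V = ΣQ_DR · Δt = 2605 × 3600 s = 9.378 × 10^6 m³.
Over A = 301 km², depth = V / A = 31.2 mm.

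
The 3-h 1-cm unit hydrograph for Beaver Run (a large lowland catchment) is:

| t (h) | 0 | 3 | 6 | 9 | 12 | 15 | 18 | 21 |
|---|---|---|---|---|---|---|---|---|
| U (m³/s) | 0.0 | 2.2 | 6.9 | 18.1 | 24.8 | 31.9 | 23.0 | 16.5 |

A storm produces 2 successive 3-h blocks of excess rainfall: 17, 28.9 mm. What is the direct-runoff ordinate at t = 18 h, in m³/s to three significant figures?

Q ≈ 131 m³/s

By discrete convolution, Q_j = Σ (P_i / 10 mm) · U_{j−i}.
At t = 18 h (j=6): Q = (17/10)·23.0 + (28.9/10)·31.9 = 131 m³/s.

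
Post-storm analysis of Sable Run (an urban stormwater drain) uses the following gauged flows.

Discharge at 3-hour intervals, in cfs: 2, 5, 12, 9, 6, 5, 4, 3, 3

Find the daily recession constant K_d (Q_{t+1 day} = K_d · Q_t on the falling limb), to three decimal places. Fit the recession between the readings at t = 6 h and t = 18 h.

Between t = 6 h and t = 18 h the flow falls from 12 to 4 cfs over 4×3 h = 12 h.
Per-interval ratio K = (4/12)^(1/4) = 0.7598; K_d = K^(24/3) = 0.111.

K_d ≈ 0.111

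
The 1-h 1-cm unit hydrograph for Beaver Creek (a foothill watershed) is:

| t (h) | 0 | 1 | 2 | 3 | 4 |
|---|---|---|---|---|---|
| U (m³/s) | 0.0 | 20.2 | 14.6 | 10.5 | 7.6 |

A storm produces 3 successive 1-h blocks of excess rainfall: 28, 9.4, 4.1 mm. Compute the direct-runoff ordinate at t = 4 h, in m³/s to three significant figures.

Q ≈ 37.1 m³/s

By discrete convolution, Q_j = Σ (P_i / 10 mm) · U_{j−i}.
At t = 4 h (j=4): Q = (28/10)·7.6 + (9.4/10)·10.5 + (4.1/10)·14.6 = 37.1 m³/s.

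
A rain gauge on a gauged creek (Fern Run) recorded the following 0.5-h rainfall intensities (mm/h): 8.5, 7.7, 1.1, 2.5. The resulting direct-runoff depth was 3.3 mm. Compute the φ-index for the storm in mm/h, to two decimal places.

Only the 2 blocks with intensity above φ contribute runoff: 8.5, 7.7 mm/h.
Σ(I−φ)·Δt = d  ⇒  (8.5+7.7 − 2φ)·0.5 = 3.3
φ = (16.20 − 3.3/0.5) / 2 = 4.80 mm/h.

φ ≈ 4.80 mm/h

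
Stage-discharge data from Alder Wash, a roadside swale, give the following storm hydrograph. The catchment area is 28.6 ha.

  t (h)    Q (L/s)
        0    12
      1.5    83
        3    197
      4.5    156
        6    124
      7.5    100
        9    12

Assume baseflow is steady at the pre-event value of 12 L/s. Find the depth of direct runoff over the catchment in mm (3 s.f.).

Direct runoff: 0.0, 71.0, 185.0, 144.0, 112.0, 88.0, 0.0 L/s; ΣQ_DR = 600.0 L/s.
V = ΣQ_DR · Δt = 600.0 × 5400 s = 3.240 × 10^6 L.
Over A = 28.6 ha, depth = V / A = 11.3 mm.

d ≈ 11.3 mm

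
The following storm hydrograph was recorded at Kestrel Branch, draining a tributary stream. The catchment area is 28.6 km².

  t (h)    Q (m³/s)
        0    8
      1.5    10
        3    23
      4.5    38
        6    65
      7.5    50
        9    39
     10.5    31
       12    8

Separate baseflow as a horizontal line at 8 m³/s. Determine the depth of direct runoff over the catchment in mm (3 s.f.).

Direct runoff: 0.0, 2.0, 15.0, 30.0, 57.0, 42.0, 31.0, 23.0, 0.0 m³/s; ΣQ_DR = 200.0 m³/s.
V = ΣQ_DR · Δt = 200.0 × 5400 s = 1.080 × 10^6 m³.
Over A = 28.6 km², depth = V / A = 37.8 mm.

d ≈ 37.8 mm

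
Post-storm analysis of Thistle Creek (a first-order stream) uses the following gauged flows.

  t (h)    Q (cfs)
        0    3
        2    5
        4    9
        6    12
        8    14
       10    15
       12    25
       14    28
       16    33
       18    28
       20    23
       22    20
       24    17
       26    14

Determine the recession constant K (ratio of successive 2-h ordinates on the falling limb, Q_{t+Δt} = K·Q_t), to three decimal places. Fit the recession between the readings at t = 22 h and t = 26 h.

Using the recession-limb readings at t = 22 h and t = 26 h: Q falls from 20 to 14 cfs over 2 intervals.
K = (Q₂/Q₁)^(1/2) = (14/20)^(1/2) = 0.837.

K ≈ 0.837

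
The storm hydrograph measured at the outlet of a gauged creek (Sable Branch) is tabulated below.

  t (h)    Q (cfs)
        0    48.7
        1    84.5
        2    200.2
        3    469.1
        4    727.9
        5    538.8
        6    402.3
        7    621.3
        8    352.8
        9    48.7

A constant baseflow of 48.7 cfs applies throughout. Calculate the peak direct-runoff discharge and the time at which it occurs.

Q_p = 679.2 cfs at t = 4 h

Subtracting baseflow gives direct-runoff ordinates: 0.0, 35.8, 151.5, 420.4, 679.2, 490.1, 353.6, 572.6, 304.1, 0.0 cfs.
The maximum is 679.2 cfs, occurring at the reading for t = 4 h.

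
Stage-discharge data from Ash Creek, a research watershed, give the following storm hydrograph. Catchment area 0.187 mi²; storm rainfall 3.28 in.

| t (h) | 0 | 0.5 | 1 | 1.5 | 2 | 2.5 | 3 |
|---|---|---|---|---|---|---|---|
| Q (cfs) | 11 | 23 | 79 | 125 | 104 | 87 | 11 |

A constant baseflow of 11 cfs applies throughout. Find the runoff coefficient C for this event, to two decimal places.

C ≈ 0.46

ΣQ_DR = 363.0 cfs; V = ΣQ_DR·Δt = 6.534 × 10^5 ft³.
Runoff depth d = V / A = 1.504 in.
C = d / P = 1.504 / 3.28 = 0.46.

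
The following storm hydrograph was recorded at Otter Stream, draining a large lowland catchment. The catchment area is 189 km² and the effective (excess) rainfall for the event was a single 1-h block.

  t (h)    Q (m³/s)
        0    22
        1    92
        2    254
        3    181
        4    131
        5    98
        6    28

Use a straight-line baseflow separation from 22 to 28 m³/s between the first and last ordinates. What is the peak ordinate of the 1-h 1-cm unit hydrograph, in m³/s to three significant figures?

Direct runoff: 0.00, 69.00, 230.00, 156.00, 105.00, 71.00, 0.00 m³/s; ΣQ_DR = 631.0 m³/s, peak = 230.00 m³/s.
Runoff depth d = ΣQ_DR·Δt / A = 631.0 × 3600 / (189 km²) = 12.02 mm.
The 1-cm UH is the DRH scaled by (10 mm)/d, so U_p = 230.00 × 10/12.02 = 191 m³/s.

U_p ≈ 191 m³/s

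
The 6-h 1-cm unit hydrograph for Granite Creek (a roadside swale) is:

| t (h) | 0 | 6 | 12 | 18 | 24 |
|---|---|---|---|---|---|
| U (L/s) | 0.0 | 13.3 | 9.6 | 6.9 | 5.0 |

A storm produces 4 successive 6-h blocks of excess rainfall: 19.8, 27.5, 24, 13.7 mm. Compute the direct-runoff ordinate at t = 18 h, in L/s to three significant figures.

By discrete convolution, Q_j = Σ (P_i / 10 mm) · U_{j−i}.
At t = 18 h (j=3): Q = (19.8/10)·6.9 + (27.5/10)·9.6 + (24/10)·13.3 + (13.7/10)·0.0 = 72.0 L/s.

Q ≈ 72.0 L/s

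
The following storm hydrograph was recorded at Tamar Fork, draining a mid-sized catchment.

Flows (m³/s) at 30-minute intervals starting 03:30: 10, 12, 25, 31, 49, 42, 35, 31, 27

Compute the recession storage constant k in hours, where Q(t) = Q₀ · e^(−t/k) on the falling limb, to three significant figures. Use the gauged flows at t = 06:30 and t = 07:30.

On the falling limb, Q drops from 35 to 27 m³/s between t = 06:30 and t = 07:30 (Δt = 1 h).
k = −Δt / ln(Q₂/Q₁) = −1 / ln(27/35) = 3.85 h.

k ≈ 3.85 h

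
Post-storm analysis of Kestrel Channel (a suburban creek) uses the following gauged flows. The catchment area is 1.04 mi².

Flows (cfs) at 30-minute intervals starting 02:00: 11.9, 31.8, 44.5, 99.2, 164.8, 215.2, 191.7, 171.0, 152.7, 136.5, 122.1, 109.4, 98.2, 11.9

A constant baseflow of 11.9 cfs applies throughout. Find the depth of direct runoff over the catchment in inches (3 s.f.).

Direct runoff: 0.0, 19.9, 32.6, 87.3, 152.9, 203.3, 179.8, 159.1, 140.8, 124.6, 110.2, 97.5, 86.3, 0.0 cfs; ΣQ_DR = 1394 cfs.
V = ΣQ_DR · Δt = 1394 × 1800 s = 2.510 × 10^6 ft³.
Over A = 1.04 mi², depth = V / A = 1.04 in.

d ≈ 1.04 in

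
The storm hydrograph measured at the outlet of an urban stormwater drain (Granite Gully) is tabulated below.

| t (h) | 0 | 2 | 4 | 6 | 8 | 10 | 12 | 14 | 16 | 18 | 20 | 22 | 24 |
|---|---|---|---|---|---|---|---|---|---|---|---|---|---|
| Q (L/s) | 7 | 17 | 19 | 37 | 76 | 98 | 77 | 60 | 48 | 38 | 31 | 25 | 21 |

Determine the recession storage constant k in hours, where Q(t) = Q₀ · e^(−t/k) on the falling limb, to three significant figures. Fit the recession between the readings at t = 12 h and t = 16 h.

On the falling limb, Q drops from 77 to 48 L/s between t = 12 h and t = 16 h (Δt = 4 h).
k = −Δt / ln(Q₂/Q₁) = −4 / ln(48/77) = 8.46 h.

k ≈ 8.46 h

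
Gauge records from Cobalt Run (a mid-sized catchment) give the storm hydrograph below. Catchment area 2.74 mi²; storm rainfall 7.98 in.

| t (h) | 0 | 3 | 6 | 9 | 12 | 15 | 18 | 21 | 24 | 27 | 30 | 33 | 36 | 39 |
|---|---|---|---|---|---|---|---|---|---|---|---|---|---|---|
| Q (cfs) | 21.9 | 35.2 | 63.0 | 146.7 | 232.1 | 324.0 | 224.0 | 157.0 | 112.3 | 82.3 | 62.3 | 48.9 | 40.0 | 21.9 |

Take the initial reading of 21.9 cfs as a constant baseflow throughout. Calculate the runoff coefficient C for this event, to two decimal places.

ΣQ_DR = 1265 cfs; V = ΣQ_DR·Δt = 1.366 × 10^7 ft³.
Runoff depth d = V / A = 2.146 in.
C = d / P = 2.146 / 7.98 = 0.27.

C ≈ 0.27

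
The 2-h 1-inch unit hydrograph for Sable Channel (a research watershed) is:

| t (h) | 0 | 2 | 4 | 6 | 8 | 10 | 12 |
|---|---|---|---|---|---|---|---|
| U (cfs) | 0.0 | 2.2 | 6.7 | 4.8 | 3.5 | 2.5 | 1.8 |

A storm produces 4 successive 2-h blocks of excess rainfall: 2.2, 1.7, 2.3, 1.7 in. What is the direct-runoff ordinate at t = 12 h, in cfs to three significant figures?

By discrete convolution, Q_j = Σ (P_i / 1 in) · U_{j−i}.
At t = 12 h (j=6): Q = (2.2/1)·1.8 + (1.7/1)·2.5 + (2.3/1)·3.5 + (1.7/1)·4.8 = 24.4 cfs.

Q ≈ 24.4 cfs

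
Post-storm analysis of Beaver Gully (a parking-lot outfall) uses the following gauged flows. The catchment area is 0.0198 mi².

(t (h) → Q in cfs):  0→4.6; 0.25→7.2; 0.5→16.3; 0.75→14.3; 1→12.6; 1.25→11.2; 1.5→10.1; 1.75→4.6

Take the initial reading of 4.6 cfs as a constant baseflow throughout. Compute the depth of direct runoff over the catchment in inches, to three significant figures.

Direct runoff: 0.0, 2.6, 11.7, 9.7, 8.0, 6.6, 5.5, 0.0 cfs; ΣQ_DR = 44.10 cfs.
V = ΣQ_DR · Δt = 44.10 × 900 s = 39690 ft³.
Over A = 0.0198 mi², depth = V / A = 0.863 in.

d ≈ 0.863 in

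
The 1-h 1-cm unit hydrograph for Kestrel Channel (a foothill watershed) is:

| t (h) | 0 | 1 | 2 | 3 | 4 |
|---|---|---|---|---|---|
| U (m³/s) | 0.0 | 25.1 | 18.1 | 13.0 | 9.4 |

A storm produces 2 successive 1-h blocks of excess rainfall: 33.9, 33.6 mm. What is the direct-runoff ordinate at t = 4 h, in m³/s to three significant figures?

Q ≈ 75.5 m³/s

By discrete convolution, Q_j = Σ (P_i / 10 mm) · U_{j−i}.
At t = 4 h (j=4): Q = (33.9/10)·9.4 + (33.6/10)·13.0 = 75.5 m³/s.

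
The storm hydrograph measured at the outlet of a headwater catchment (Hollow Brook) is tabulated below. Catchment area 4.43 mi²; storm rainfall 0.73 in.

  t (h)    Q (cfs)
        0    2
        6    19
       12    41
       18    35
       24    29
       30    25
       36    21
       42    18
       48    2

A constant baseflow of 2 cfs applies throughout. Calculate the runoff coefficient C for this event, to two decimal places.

ΣQ_DR = 174.0 cfs; V = ΣQ_DR·Δt = 3.758 × 10^6 ft³.
Runoff depth d = V / A = 0.3652 in.
C = d / P = 0.3652 / 0.73 = 0.50.

C ≈ 0.50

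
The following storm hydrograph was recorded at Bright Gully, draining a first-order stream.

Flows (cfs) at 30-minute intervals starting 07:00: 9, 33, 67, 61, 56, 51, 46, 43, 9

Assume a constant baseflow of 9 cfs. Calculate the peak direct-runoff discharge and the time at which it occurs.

Subtracting baseflow gives direct-runoff ordinates: 0.0, 24.0, 58.0, 52.0, 47.0, 42.0, 37.0, 34.0, 0.0 cfs.
The maximum is 58.0 cfs, occurring at the reading for t = 08:00.

Q_p = 58.0 cfs at t = 08:00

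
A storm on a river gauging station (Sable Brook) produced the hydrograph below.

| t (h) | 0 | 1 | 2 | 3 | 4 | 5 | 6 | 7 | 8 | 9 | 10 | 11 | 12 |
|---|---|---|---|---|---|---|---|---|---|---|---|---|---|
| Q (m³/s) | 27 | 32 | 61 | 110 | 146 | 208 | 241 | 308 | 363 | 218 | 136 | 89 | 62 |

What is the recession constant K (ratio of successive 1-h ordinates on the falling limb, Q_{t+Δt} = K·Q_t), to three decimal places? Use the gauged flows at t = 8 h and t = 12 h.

K ≈ 0.643

Using the recession-limb readings at t = 8 h and t = 12 h: Q falls from 363 to 62 m³/s over 4 intervals.
K = (Q₂/Q₁)^(1/4) = (62/363)^(1/4) = 0.643.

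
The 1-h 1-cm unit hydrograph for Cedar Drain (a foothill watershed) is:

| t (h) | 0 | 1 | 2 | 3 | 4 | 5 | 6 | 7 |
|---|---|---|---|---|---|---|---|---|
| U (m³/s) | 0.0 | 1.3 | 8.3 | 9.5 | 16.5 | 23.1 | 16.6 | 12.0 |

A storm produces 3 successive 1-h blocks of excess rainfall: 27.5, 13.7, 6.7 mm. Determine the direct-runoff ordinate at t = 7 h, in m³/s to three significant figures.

By discrete convolution, Q_j = Σ (P_i / 10 mm) · U_{j−i}.
At t = 7 h (j=7): Q = (27.5/10)·12.0 + (13.7/10)·16.6 + (6.7/10)·23.1 = 71.2 m³/s.

Q ≈ 71.2 m³/s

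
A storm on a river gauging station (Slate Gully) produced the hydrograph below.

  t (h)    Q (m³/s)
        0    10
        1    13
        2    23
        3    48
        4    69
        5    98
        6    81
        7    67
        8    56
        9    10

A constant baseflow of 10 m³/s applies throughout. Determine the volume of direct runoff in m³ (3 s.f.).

Direct-runoff ordinates (Q − Q_b): 0.0, 3.0, 13.0, 38.0, 59.0, 88.0, 71.0, 57.0, 46.0, 0.0 m³/s.
ΣQ_DR = 375.0 m³/s.
With Δt = 1 h = 3600 s, V = ΣQ_DR · Δt = 375.0 × 3600 = 1.35 × 10^6 m³.

V ≈ 1.35 × 10^6 m³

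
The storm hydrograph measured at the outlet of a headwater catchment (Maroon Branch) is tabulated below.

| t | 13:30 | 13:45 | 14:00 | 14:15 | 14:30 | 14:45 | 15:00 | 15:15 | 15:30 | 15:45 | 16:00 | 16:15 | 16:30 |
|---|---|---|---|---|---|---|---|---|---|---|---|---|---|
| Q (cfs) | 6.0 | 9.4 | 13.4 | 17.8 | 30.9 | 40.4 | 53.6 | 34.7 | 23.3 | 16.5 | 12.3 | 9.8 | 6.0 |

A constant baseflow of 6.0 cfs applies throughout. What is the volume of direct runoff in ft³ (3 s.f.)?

Direct-runoff ordinates (Q − Q_b): 0.0, 3.4, 7.4, 11.8, 24.9, 34.4, 47.6, 28.7, 17.3, 10.5, 6.3, 3.8, 0.0 cfs.
ΣQ_DR = 196.1 cfs.
With Δt = 0.25 h = 900 s, V = ΣQ_DR · Δt = 196.1 × 900 = 1.76 × 10^5 ft³.

V ≈ 1.76 × 10^5 ft³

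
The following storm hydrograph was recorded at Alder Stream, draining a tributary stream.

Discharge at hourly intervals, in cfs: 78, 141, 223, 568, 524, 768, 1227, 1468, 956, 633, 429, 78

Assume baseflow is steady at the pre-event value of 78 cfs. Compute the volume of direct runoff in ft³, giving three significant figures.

V ≈ 2.22 × 10^7 ft³

Direct-runoff ordinates (Q − Q_b): 0.0, 63.0, 145.0, 490.0, 446.0, 690.0, 1149.0, 1390.0, 878.0, 555.0, 351.0, 0.0 cfs.
ΣQ_DR = 6157 cfs.
With Δt = 1 h = 3600 s, V = ΣQ_DR · Δt = 6157 × 3600 = 2.22 × 10^7 ft³.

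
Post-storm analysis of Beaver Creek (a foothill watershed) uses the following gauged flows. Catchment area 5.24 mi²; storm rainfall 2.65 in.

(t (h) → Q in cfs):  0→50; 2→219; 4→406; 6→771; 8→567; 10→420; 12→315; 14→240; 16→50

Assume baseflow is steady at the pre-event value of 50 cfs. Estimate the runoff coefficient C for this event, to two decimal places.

ΣQ_DR = 2588 cfs; V = ΣQ_DR·Δt = 1.863 × 10^7 ft³.
Runoff depth d = V / A = 1.531 in.
C = d / P = 1.531 / 2.65 = 0.58.

C ≈ 0.58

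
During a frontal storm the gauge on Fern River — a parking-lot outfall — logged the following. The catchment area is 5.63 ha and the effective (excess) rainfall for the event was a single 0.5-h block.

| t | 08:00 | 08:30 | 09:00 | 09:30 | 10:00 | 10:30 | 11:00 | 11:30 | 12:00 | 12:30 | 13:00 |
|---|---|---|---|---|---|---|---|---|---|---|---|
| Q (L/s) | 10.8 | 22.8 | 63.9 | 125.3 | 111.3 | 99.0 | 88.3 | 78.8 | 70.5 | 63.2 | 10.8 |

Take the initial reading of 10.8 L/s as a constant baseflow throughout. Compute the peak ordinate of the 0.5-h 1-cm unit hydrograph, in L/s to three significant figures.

U_p ≈ 57.2 L/s

Direct runoff: 0.0, 12.0, 53.1, 114.5, 100.5, 88.2, 77.5, 68.0, 59.7, 52.4, 0.0 L/s; ΣQ_DR = 625.9 L/s, peak = 114.5 L/s.
Runoff depth d = ΣQ_DR·Δt / A = 625.9 × 1800 / (5.63 ha) = 20.01 mm.
The 1-cm UH is the DRH scaled by (10 mm)/d, so U_p = 114.5 × 10/20.01 = 57.2 L/s.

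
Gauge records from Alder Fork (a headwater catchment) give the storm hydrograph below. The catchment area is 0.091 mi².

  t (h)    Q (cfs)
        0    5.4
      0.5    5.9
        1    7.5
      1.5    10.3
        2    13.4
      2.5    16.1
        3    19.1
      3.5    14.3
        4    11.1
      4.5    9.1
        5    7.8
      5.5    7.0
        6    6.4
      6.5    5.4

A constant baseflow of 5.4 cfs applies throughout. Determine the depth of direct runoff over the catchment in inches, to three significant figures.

Direct runoff: 0.0, 0.5, 2.1, 4.9, 8.0, 10.7, 13.7, 8.9, 5.7, 3.7, 2.4, 1.6, 1.0, 0.0 cfs; ΣQ_DR = 63.20 cfs.
V = ΣQ_DR · Δt = 63.20 × 1800 s = 1.138 × 10^5 ft³.
Over A = 0.091 mi², depth = V / A = 0.538 in.

d ≈ 0.538 in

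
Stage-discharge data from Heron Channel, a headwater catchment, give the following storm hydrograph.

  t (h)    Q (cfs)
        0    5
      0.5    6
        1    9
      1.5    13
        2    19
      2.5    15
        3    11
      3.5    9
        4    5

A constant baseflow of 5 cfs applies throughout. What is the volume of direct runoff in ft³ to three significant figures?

Direct-runoff ordinates (Q − Q_b): 0.0, 1.0, 4.0, 8.0, 14.0, 10.0, 6.0, 4.0, 0.0 cfs.
ΣQ_DR = 47.00 cfs.
With Δt = 0.5 h = 1800 s, V = ΣQ_DR · Δt = 47.00 × 1800 = 84600 ft³.

V ≈ 84600 ft³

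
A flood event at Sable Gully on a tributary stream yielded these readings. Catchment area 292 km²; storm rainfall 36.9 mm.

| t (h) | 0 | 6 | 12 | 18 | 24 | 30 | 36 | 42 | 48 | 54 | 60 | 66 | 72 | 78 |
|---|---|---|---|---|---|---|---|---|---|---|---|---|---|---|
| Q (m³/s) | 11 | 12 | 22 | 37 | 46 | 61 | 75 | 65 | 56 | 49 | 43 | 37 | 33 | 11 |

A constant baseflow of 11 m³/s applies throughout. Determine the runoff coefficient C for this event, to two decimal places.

ΣQ_DR = 404.0 m³/s; V = ΣQ_DR·Δt = 8.726 × 10^6 m³.
Runoff depth d = V / A = 29.88 mm.
C = d / P = 29.88 / 36.9 = 0.81.

C ≈ 0.81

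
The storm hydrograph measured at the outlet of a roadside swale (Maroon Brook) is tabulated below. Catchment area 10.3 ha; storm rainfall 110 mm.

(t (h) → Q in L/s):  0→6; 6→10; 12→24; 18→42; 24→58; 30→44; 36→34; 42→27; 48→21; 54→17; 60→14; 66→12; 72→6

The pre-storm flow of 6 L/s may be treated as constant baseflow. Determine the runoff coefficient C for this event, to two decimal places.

ΣQ_DR = 237.0 L/s; V = ΣQ_DR·Δt = 5.119 × 10^6 L.
Runoff depth d = V / A = 49.70 mm.
C = d / P = 49.70 / 110 = 0.45.

C ≈ 0.45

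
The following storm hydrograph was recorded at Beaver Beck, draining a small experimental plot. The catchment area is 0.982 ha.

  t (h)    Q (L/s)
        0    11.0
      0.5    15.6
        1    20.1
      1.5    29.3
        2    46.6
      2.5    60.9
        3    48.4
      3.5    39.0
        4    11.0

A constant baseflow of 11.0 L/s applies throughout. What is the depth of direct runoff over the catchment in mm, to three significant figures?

Direct runoff: 0.0, 4.6, 9.1, 18.3, 35.6, 49.9, 37.4, 28.0, 0.0 L/s; ΣQ_DR = 182.9 L/s.
V = ΣQ_DR · Δt = 182.9 × 1800 s = 3.292 × 10^5 L.
Over A = 0.982 ha, depth = V / A = 33.5 mm.

d ≈ 33.5 mm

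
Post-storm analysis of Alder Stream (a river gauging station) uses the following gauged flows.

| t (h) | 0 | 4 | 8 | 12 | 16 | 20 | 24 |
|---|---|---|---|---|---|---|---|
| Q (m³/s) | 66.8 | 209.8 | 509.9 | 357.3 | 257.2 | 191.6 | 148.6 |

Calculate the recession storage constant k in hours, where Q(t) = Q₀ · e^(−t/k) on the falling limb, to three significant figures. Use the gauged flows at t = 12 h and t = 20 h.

On the falling limb, Q drops from 357.3 to 191.6 m³/s between t = 12 h and t = 20 h (Δt = 8 h).
k = −Δt / ln(Q₂/Q₁) = −8 / ln(191.6/357.3) = 12.8 h.

k ≈ 12.8 h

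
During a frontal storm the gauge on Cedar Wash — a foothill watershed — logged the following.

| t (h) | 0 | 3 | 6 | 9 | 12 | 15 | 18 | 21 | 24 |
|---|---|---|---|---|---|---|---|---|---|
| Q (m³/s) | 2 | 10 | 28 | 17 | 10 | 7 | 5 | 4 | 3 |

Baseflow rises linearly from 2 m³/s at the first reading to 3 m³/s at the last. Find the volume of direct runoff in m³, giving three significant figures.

Direct-runoff ordinates (Q − Q_b): 0.00, 7.88, 25.75, 14.62, 7.50, 4.38, 2.25, 1.12, 0.00 m³/s.
ΣQ_DR = 63.50 m³/s.
With Δt = 3 h = 10800 s, V = ΣQ_DR · Δt = 63.50 × 10800 = 6.86 × 10^5 m³.

V ≈ 6.86 × 10^5 m³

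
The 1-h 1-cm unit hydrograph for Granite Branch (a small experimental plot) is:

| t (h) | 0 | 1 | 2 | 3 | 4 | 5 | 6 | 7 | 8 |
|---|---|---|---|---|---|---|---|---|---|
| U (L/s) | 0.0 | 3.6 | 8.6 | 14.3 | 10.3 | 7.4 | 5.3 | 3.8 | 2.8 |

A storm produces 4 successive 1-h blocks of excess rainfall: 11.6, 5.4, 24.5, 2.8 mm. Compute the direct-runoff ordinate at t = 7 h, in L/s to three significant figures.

By discrete convolution, Q_j = Σ (P_i / 10 mm) · U_{j−i}.
At t = 7 h (j=7): Q = (11.6/10)·3.8 + (5.4/10)·5.3 + (24.5/10)·7.4 + (2.8/10)·10.3 = 28.3 L/s.

Q ≈ 28.3 L/s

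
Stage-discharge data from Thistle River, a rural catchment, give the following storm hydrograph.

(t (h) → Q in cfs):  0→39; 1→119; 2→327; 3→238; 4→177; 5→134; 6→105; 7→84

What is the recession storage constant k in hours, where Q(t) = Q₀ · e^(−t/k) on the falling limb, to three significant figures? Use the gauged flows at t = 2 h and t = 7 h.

k ≈ 3.68 h

On the falling limb, Q drops from 327 to 84 cfs between t = 2 h and t = 7 h (Δt = 5 h).
k = −Δt / ln(Q₂/Q₁) = −5 / ln(84/327) = 3.68 h.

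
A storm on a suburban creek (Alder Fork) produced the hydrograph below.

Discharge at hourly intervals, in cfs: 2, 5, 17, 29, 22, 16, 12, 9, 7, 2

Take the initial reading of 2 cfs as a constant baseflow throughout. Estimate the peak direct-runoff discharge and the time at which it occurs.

Q_p = 27.0 cfs at t = 3 h

Subtracting baseflow gives direct-runoff ordinates: 0.0, 3.0, 15.0, 27.0, 20.0, 14.0, 10.0, 7.0, 5.0, 0.0 cfs.
The maximum is 27.0 cfs, occurring at the reading for t = 3 h.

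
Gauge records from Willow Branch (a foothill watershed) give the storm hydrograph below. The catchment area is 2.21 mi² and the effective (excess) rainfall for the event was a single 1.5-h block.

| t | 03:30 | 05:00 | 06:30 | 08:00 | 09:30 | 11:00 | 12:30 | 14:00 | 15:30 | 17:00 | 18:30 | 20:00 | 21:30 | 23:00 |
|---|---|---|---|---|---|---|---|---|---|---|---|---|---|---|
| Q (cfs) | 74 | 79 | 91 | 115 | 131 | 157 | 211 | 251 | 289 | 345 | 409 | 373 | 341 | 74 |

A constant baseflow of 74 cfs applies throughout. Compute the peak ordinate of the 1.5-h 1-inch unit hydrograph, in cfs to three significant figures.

Direct runoff: 0.0, 5.0, 17.0, 41.0, 57.0, 83.0, 137.0, 177.0, 215.0, 271.0, 335.0, 299.0, 267.0, 0.0 cfs; ΣQ_DR = 1904 cfs, peak = 335.0 cfs.
Runoff depth d = ΣQ_DR·Δt / A = 1904 × 5400 / (2.21 mi²) = 2.003 in.
The 1-inch UH is the DRH scaled by (1 in)/d, so U_p = 335.0 × 1/2.003 = 167 cfs.

U_p ≈ 167 cfs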